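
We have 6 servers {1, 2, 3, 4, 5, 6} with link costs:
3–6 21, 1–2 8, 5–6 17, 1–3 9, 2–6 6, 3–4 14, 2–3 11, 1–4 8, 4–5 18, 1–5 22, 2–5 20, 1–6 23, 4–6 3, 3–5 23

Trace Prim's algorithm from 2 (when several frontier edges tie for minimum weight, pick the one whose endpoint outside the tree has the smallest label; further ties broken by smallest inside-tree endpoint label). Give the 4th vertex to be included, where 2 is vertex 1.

Prim's algorithm from 2:
Step 1: cheapest edge leaving the tree is 2–6 (6); add 6.
Step 2: cheapest edge leaving the tree is 4–6 (3); add 4.
Step 3: cheapest edge leaving the tree is 1–2 (8); add 1.
Step 4: cheapest edge leaving the tree is 1–3 (9); add 3.
Step 5: cheapest edge leaving the tree is 5–6 (17); add 5.
Vertex order: 2, 6, 4, 1, 3, 5. The 4th vertex is 1.

1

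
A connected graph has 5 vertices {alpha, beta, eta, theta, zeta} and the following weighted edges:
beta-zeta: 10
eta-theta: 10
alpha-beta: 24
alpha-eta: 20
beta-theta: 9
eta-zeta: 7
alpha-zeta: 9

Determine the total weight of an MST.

Prim's algorithm from beta:
Step 1: frontier [beta-theta 9, beta-zeta 10, alpha-beta 24] → take beta-theta (9); add theta.
Step 2: frontier [beta-zeta 10, alpha-beta 24, eta-theta 10] → take eta-theta (10); add eta.
Step 3: frontier [beta-zeta 10, alpha-beta 24, eta-zeta 7, alpha-eta 20] → take eta-zeta (7); add zeta.
Step 4: frontier [alpha-beta 24, alpha-eta 20, alpha-zeta 9] → take alpha-zeta (9); add alpha.
MST edges: beta-theta, eta-theta, eta-zeta, alpha-zeta; total weight 9+10+7+9 = 35.

35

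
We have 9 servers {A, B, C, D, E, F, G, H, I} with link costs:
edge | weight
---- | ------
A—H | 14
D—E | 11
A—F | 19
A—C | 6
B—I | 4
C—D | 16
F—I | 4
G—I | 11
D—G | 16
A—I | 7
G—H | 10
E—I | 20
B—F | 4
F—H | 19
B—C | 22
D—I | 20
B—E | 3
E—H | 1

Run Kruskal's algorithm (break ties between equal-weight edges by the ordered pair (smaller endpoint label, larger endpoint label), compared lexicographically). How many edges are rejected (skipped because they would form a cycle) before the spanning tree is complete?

Sort edges by weight, then run Kruskal:
E—H (1): add — endpoints in different components.
B—E (3): add — endpoints in different components.
B—F (4): add — endpoints in different components.
B—I (4): add — endpoints in different components.
F—I (4): skip — F and I already connected.
A—C (6): add — endpoints in different components.
A—I (7): add — endpoints in different components.
G—H (10): add — endpoints in different components.
D—E (11): add — endpoints in different components.
Edges rejected before the tree was complete: 1.

1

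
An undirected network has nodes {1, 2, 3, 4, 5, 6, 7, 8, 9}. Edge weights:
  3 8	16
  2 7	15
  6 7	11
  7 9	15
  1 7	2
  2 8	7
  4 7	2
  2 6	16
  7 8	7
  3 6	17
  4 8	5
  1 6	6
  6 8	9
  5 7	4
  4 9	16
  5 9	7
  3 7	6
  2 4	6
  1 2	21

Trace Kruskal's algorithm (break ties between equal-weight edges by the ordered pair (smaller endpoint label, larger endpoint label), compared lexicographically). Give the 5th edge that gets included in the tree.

1-6

Kruskal's algorithm — process edges by increasing weight (ties by edge label):
1 7 (2): add — endpoints in different components.
4 7 (2): add — endpoints in different components.
5 7 (4): add — endpoints in different components.
4 8 (5): add — endpoints in different components.
1 6 (6): add — endpoints in different components.
2 4 (6): add — endpoints in different components.
3 7 (6): add — endpoints in different components.
2 8 (7): skip — 2 and 8 already connected.
5 9 (7): add — endpoints in different components.
The 5th edge added is 1 6.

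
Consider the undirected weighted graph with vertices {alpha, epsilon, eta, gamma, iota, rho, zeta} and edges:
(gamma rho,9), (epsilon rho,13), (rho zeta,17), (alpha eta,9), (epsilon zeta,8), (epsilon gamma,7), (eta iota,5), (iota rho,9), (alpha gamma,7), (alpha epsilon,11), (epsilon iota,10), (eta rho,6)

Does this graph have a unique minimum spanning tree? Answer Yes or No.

Sort edges by weight, then run Kruskal:
eta iota (5): add — endpoints in different components.
eta rho (6): add — endpoints in different components.
alpha gamma (7): add — endpoints in different components.
epsilon gamma (7): add — endpoints in different components.
epsilon zeta (8): add — endpoints in different components.
alpha eta (9): add — endpoints in different components.
Non-tree edge gamma rho has weight 9, equal to the heaviest edge on its tree cycle — swapping gives another MST of the same weight. Not unique.

No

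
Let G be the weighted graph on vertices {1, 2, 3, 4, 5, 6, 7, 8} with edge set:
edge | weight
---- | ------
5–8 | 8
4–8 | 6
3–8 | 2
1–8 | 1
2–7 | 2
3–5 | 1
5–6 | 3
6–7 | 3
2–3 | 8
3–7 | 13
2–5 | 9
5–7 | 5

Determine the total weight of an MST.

Kruskal: consider edges lightest-first.
1–8 (1): add — endpoints in different components.
3–5 (1): add — endpoints in different components.
2–7 (2): add — endpoints in different components.
3–8 (2): add — endpoints in different components.
5–6 (3): add — endpoints in different components.
6–7 (3): add — endpoints in different components.
5–7 (5): skip — 5 and 7 already connected.
4–8 (6): add — endpoints in different components.
MST edges: 1–8, 3–5, 2–7, 3–8, 5–6, 6–7, 4–8; total weight 1+1+2+2+3+3+6 = 18.

18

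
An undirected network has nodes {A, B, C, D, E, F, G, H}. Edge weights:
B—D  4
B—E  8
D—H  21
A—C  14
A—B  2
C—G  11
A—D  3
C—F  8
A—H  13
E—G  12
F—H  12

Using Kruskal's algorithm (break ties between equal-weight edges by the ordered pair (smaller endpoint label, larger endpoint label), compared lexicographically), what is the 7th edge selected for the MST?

F-H

Sort edges by weight, then run Kruskal:
A—B (2): add — endpoints in different components.
A—D (3): add — endpoints in different components.
B—D (4): skip — B and D already connected.
B—E (8): add — endpoints in different components.
C—F (8): add — endpoints in different components.
C—G (11): add — endpoints in different components.
E—G (12): add — endpoints in different components.
F—H (12): add — endpoints in different components.
The 7th edge added is F—H.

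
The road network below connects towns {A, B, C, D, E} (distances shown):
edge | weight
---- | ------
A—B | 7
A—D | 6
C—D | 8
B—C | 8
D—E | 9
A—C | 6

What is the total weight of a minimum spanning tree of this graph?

28

Kruskal's algorithm — process edges by increasing weight (ties by edge label):
A—C (6): add — endpoints in different components.
A—D (6): add — endpoints in different components.
A—B (7): add — endpoints in different components.
B—C (8): skip — B and C already connected.
C—D (8): skip — C and D already connected.
D—E (9): add — endpoints in different components.
MST edges: A—C, A—D, A—B, D—E; total weight 6+6+7+9 = 28.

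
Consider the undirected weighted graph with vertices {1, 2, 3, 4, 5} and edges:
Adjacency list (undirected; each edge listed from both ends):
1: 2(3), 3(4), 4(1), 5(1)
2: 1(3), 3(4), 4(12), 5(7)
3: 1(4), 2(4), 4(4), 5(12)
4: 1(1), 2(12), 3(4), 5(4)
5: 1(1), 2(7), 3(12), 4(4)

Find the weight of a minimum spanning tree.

Grow the tree from 3 using Prim:
Step 1: cheapest edge leaving the tree is 1–3 (4); add 1.
Step 2: cheapest edge leaving the tree is 1–4 (1); add 4.
Step 3: cheapest edge leaving the tree is 1–5 (1); add 5.
Step 4: cheapest edge leaving the tree is 1–2 (3); add 2.
MST edges: 1–3, 1–4, 1–5, 1–2; total weight 4+1+1+3 = 9.

9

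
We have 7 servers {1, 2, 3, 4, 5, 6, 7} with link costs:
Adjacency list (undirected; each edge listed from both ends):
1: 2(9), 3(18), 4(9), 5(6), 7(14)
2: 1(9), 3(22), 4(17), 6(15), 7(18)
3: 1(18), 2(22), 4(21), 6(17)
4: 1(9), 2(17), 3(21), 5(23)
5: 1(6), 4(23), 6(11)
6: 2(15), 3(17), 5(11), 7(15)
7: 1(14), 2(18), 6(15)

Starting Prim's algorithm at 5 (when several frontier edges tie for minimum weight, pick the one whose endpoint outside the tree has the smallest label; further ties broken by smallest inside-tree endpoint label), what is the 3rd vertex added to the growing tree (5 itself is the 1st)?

2

Prim's algorithm from 5:
Step 1: frontier [1—5 6, 5—6 11, 4—5 23] → take 1—5 (6); add 1.
Step 2: frontier [1—2 9, 1—4 9, 1—7 14, 1—3 18, 5—6 11, 4—5 23] → take 1—2 (9); add 2.
Step 3: frontier [1—4 9, 1—7 14, 1—3 18, 2—6 15, 2—4 17, 2—7 18, 2—3 22, 5—6 11, 4—5 23] → take 1—4 (9); add 4.
Step 4: frontier [1—7 14, 1—3 18, 2—6 15, 2—7 18, 2—3 22, 3—4 21, 5—6 11] → take 5—6 (11); add 6.
Step 5: frontier [1—7 14, 1—3 18, 2—7 18, 2—3 22, 3—4 21, 6—7 15, 3—6 17] → take 1—7 (14); add 7.
Step 6: frontier [1—3 18, 2—3 22, 3—4 21, 3—6 17] → take 3—6 (17); add 3.
Vertex order: 5, 1, 2, 4, 6, 7, 3. The 3rd vertex is 2.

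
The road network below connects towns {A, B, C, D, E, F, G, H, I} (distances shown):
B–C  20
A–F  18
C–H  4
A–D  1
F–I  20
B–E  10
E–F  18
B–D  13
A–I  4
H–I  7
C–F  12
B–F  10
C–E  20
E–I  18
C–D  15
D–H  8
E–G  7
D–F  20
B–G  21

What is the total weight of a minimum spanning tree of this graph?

Grow the tree from G using Prim:
Step 1: cheapest edge leaving the tree is E–G (7); add E.
Step 2: cheapest edge leaving the tree is B–E (10); add B.
Step 3: cheapest edge leaving the tree is B–F (10); add F.
Step 4: cheapest edge leaving the tree is C–F (12); add C.
Step 5: cheapest edge leaving the tree is C–H (4); add H.
Step 6: cheapest edge leaving the tree is H–I (7); add I.
Step 7: cheapest edge leaving the tree is A–I (4); add A.
Step 8: cheapest edge leaving the tree is A–D (1); add D.
MST edges: E–G, B–E, B–F, C–F, C–H, H–I, A–I, A–D; total weight 7+10+10+12+4+7+4+1 = 55.

55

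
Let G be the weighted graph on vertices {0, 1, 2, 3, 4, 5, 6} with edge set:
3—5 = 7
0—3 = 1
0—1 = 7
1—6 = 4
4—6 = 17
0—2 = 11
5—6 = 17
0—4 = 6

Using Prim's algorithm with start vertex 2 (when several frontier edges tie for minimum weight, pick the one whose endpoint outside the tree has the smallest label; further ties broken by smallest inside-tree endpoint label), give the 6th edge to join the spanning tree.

3-5

Prim, starting at 2.
Step 1: cheapest edge leaving the tree is 0—2 (11); add 0.
Step 2: cheapest edge leaving the tree is 0—3 (1); add 3.
Step 3: cheapest edge leaving the tree is 0—4 (6); add 4.
Step 4: cheapest edge leaving the tree is 0—1 (7); add 1.
Step 5: cheapest edge leaving the tree is 1—6 (4); add 6.
Step 6: cheapest edge leaving the tree is 3—5 (7); add 5.
The 6th edge added is 3—5.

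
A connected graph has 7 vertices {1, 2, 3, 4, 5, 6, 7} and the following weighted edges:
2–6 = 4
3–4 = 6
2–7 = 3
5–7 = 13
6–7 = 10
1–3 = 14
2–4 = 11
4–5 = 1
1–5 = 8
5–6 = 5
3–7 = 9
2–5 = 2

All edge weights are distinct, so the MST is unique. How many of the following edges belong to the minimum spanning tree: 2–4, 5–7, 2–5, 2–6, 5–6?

2

Sort edges by weight, then run Kruskal:
4–5 (1): add — endpoints in different components.
2–5 (2): add — endpoints in different components.
2–7 (3): add — endpoints in different components.
2–6 (4): add — endpoints in different components.
5–6 (5): skip — 5 and 6 already connected.
3–4 (6): add — endpoints in different components.
1–5 (8): add — endpoints in different components.
MST edge set: {4–5, 2–5, 2–7, 2–6, 3–4, 1–5}.
Of the listed edges, {2–5, 2–6} are in the MST → 2.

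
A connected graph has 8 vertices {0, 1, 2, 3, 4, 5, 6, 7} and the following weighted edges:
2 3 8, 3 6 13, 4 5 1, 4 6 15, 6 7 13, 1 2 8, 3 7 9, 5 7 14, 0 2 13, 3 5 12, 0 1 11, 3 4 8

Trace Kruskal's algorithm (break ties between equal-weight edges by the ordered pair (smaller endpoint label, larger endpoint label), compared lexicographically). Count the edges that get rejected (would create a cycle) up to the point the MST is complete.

Kruskal: consider edges lightest-first.
4 5 (1): add — endpoints in different components.
1 2 (8): add — endpoints in different components.
2 3 (8): add — endpoints in different components.
3 4 (8): add — endpoints in different components.
3 7 (9): add — endpoints in different components.
0 1 (11): add — endpoints in different components.
3 5 (12): skip — 3 and 5 already connected.
0 2 (13): skip — 0 and 2 already connected.
3 6 (13): add — endpoints in different components.
Edges rejected before the tree was complete: 2.

2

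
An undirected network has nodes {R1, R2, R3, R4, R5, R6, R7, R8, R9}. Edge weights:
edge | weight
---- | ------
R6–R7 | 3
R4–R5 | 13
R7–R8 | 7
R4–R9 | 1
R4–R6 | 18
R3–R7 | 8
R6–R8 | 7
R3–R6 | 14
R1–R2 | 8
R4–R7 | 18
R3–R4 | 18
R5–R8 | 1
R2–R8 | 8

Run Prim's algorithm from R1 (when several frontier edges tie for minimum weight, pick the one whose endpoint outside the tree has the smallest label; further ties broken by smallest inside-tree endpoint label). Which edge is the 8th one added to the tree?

Grow the tree from R1 using Prim:
Step 1: cheapest edge leaving the tree is R1–R2 (8); add R2.
Step 2: cheapest edge leaving the tree is R2–R8 (8); add R8.
Step 3: cheapest edge leaving the tree is R5–R8 (1); add R5.
Step 4: cheapest edge leaving the tree is R6–R8 (7); add R6.
Step 5: cheapest edge leaving the tree is R6–R7 (3); add R7.
Step 6: cheapest edge leaving the tree is R3–R7 (8); add R3.
Step 7: cheapest edge leaving the tree is R4–R5 (13); add R4.
Step 8: cheapest edge leaving the tree is R4–R9 (1); add R9.
The 8th edge added is R4–R9.

R4-R9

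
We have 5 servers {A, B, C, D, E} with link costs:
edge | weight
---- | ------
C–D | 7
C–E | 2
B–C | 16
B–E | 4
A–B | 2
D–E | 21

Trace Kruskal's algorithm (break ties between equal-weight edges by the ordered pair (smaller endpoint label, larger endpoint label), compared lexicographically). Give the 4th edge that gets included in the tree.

C-D

Kruskal: consider edges lightest-first.
A–B (2): add — endpoints in different components.
C–E (2): add — endpoints in different components.
B–E (4): add — endpoints in different components.
C–D (7): add — endpoints in different components.
The 4th edge added is C–D.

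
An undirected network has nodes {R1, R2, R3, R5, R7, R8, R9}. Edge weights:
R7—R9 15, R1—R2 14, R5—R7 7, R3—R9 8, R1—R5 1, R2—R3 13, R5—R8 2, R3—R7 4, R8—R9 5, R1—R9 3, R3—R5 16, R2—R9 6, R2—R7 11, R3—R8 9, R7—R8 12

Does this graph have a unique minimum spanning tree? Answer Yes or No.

Kruskal's algorithm — process edges by increasing weight (ties by edge label):
R1—R5 (1): add. Components now {R3} {R2} {R9} {R8} {R1,R5} {R7}
R5—R8 (2): add. Components now {R3} {R2} {R9} {R1,R5,R8} {R7}
R1—R9 (3): add. Components now {R3} {R2} {R1,R5,R8,R9} {R7}
R3—R7 (4): add. Components now {R3,R7} {R2} {R1,R5,R8,R9}
R8—R9 (5): skip — R9 and R8 already connected.
R2—R9 (6): add. Components now {R3,R7} {R1,R2,R5,R8,R9}
R5—R7 (7): add. Components now {R1,R2,R3,R5,R7,R8,R9}
Every non-tree edge has weight strictly greater than the heaviest edge on the tree path between its endpoints, so the MST is unique.

Yes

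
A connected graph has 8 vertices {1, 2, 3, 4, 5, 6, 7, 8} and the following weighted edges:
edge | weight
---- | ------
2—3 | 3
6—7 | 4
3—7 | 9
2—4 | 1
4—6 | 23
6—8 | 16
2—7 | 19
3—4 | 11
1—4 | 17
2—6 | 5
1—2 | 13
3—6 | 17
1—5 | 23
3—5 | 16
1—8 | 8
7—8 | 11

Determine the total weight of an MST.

Sort edges by weight, then run Kruskal:
2—4 (1): add — endpoints in different components.
2—3 (3): add — endpoints in different components.
6—7 (4): add — endpoints in different components.
2—6 (5): add — endpoints in different components.
1—8 (8): add — endpoints in different components.
3—7 (9): skip — 3 and 7 already connected.
3—4 (11): skip — 3 and 4 already connected.
7—8 (11): add — endpoints in different components.
1—2 (13): skip — 1 and 2 already connected.
3—5 (16): add — endpoints in different components.
MST edges: 2—4, 2—3, 6—7, 2—6, 1—8, 7—8, 3—5; total weight 1+3+4+5+8+11+16 = 48.

48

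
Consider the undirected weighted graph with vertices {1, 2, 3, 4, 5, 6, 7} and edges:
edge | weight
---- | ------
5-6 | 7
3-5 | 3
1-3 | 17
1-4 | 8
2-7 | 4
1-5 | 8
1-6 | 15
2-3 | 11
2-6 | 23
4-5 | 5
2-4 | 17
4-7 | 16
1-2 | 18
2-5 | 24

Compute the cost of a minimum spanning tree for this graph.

Sort edges by weight, then run Kruskal:
3-5 (3): add. Components now {1} {2} {3,5} {4} {6} {7}
2-7 (4): add. Components now {1} {2,7} {3,5} {4} {6}
4-5 (5): add. Components now {1} {2,7} {3,4,5} {6}
5-6 (7): add. Components now {1} {2,7} {3,4,5,6}
1-4 (8): add. Components now {1,3,4,5,6} {2,7}
1-5 (8): skip — 1 and 5 already connected.
2-3 (11): add. Components now {1,2,3,4,5,6,7}
MST edges: 3-5, 2-7, 4-5, 5-6, 1-4, 2-3; total weight 3+4+5+7+8+11 = 38.

38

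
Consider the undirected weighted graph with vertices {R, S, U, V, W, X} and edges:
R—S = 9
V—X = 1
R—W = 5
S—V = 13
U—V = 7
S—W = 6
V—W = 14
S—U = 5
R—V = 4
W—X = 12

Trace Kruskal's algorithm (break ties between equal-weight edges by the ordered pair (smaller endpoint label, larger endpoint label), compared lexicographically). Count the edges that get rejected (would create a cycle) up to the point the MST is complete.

0

Kruskal's algorithm — process edges by increasing weight (ties by edge label):
V—X (1): add. Components now {V,X} {W} {S} {U} {R}
R—V (4): add. Components now {R,V,X} {W} {S} {U}
R—W (5): add. Components now {R,V,W,X} {S} {U}
S—U (5): add. Components now {R,V,W,X} {S,U}
S—W (6): add. Components now {R,S,U,V,W,X}
Edges rejected before the tree was complete: 0.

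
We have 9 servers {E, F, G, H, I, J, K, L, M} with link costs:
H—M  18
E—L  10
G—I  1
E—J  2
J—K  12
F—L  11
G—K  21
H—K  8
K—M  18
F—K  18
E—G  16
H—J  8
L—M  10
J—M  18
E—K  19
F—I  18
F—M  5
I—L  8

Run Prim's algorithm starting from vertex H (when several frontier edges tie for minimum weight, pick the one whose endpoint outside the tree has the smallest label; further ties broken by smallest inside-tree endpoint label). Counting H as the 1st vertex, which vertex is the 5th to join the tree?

L

Prim, starting at H.
Step 1: cheapest edge leaving the tree is H—J (8); add J.
Step 2: cheapest edge leaving the tree is E—J (2); add E.
Step 3: cheapest edge leaving the tree is H—K (8); add K.
Step 4: cheapest edge leaving the tree is E—L (10); add L.
Step 5: cheapest edge leaving the tree is I—L (8); add I.
Step 6: cheapest edge leaving the tree is G—I (1); add G.
Step 7: cheapest edge leaving the tree is L—M (10); add M.
Step 8: cheapest edge leaving the tree is F—M (5); add F.
Vertex order: H, J, E, K, L, I, G, M, F. The 5th vertex is L.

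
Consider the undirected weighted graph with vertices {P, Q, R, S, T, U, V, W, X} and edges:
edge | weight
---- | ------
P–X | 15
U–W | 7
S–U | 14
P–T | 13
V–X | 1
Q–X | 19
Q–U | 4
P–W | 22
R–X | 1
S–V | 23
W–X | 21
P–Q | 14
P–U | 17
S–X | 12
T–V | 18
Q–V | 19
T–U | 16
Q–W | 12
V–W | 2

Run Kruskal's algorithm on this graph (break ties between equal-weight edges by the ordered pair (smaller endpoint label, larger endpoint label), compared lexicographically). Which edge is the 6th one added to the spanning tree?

S-X

Kruskal's algorithm — process edges by increasing weight (ties by edge label):
R–X (1): add — endpoints in different components.
V–X (1): add — endpoints in different components.
V–W (2): add — endpoints in different components.
Q–U (4): add — endpoints in different components.
U–W (7): add — endpoints in different components.
Q–W (12): skip — Q and W already connected.
S–X (12): add — endpoints in different components.
P–T (13): add — endpoints in different components.
P–Q (14): add — endpoints in different components.
The 6th edge added is S–X.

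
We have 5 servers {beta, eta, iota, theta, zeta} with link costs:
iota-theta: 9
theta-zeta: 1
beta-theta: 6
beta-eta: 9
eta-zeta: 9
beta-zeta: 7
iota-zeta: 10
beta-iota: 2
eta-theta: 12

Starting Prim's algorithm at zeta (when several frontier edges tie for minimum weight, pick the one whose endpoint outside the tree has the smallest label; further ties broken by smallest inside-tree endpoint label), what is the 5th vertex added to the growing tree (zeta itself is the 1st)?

eta

Prim, starting at zeta.
Step 1: frontier [theta-zeta 1, beta-zeta 7, eta-zeta 9, iota-zeta 10] → take theta-zeta (1); add theta.
Step 2: frontier [beta-theta 6, iota-theta 9, eta-theta 12, beta-zeta 7, eta-zeta 9, iota-zeta 10] → take beta-theta (6); add beta.
Step 3: frontier [beta-iota 2, beta-eta 9, iota-theta 9, eta-theta 12, eta-zeta 9, iota-zeta 10] → take beta-iota (2); add iota.
Step 4: frontier [beta-eta 9, eta-theta 12, eta-zeta 9] → take beta-eta (9); add eta.
Vertex order: zeta, theta, beta, iota, eta. The 5th vertex is eta.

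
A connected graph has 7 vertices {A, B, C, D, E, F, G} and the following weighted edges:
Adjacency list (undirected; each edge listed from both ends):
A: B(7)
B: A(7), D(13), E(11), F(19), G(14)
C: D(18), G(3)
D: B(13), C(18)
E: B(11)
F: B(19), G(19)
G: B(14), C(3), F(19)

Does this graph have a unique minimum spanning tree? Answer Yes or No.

Kruskal's algorithm — process edges by increasing weight (ties by edge label):
C-G (3): add. Components now {A} {B} {C,G} {D} {E} {F}
A-B (7): add. Components now {A,B} {C,G} {D} {E} {F}
B-E (11): add. Components now {A,B,E} {C,G} {D} {F}
B-D (13): add. Components now {A,B,D,E} {C,G} {F}
B-G (14): add. Components now {A,B,C,D,E,G} {F}
C-D (18): skip — C and D already connected.
B-F (19): add. Components now {A,B,C,D,E,F,G}
Non-tree edge F-G has weight 19, equal to the heaviest edge on its tree cycle — swapping gives another MST of the same weight. Not unique.

No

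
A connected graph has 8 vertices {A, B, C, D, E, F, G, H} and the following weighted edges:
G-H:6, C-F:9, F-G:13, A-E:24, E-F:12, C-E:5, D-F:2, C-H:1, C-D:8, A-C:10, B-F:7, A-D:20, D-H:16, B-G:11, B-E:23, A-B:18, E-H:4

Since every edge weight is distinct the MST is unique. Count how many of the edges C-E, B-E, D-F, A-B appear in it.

1

Sort edges by weight, then run Kruskal:
C-H (1): add — endpoints in different components.
D-F (2): add — endpoints in different components.
E-H (4): add — endpoints in different components.
C-E (5): skip — C and E already connected.
G-H (6): add — endpoints in different components.
B-F (7): add — endpoints in different components.
C-D (8): add — endpoints in different components.
C-F (9): skip — C and F already connected.
A-C (10): add — endpoints in different components.
MST edge set: {C-H, D-F, E-H, G-H, B-F, C-D, A-C}.
Of the listed edges, {D-F} are in the MST → 1.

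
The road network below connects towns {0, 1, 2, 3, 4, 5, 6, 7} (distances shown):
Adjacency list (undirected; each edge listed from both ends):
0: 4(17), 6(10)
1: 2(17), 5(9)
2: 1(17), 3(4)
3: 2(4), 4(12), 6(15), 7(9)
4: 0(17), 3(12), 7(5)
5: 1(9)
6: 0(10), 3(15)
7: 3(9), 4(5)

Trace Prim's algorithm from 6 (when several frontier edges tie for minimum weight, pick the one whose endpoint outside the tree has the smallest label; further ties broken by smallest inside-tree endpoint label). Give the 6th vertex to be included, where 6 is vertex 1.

4

Grow the tree from 6 using Prim:
Step 1: frontier [0-6 10, 3-6 15] → take 0-6 (10); add 0.
Step 2: frontier [0-4 17, 3-6 15] → take 3-6 (15); add 3.
Step 3: frontier [0-4 17, 2-3 4, 3-7 9, 3-4 12] → take 2-3 (4); add 2.
Step 4: frontier [0-4 17, 1-2 17, 3-7 9, 3-4 12] → take 3-7 (9); add 7.
Step 5: frontier [0-4 17, 1-2 17, 3-4 12, 4-7 5] → take 4-7 (5); add 4.
Step 6: frontier [1-2 17] → take 1-2 (17); add 1.
Step 7: frontier [1-5 9] → take 1-5 (9); add 5.
Vertex order: 6, 0, 3, 2, 7, 4, 1, 5. The 6th vertex is 4.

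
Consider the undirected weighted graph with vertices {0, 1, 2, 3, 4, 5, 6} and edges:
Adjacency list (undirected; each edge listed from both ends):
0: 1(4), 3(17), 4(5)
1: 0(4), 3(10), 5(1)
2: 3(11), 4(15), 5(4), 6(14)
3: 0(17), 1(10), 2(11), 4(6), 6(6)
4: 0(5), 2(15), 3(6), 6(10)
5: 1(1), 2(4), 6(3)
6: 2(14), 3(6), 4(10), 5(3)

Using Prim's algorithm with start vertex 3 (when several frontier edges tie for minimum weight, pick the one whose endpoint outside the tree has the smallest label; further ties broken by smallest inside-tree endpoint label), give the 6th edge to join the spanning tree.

Grow the tree from 3 using Prim:
Step 1: frontier [3-4 6, 3-6 6, 1-3 10, 2-3 11, 0-3 17] → take 3-4 (6); add 4.
Step 2: frontier [3-6 6, 1-3 10, 2-3 11, 0-3 17, 0-4 5, 4-6 10, 2-4 15] → take 0-4 (5); add 0.
Step 3: frontier [0-1 4, 3-6 6, 1-3 10, 2-3 11, 4-6 10, 2-4 15] → take 0-1 (4); add 1.
Step 4: frontier [1-5 1, 3-6 6, 2-3 11, 4-6 10, 2-4 15] → take 1-5 (1); add 5.
Step 5: frontier [3-6 6, 2-3 11, 4-6 10, 2-4 15, 5-6 3, 2-5 4] → take 5-6 (3); add 6.
Step 6: frontier [2-3 11, 2-4 15, 2-5 4, 2-6 14] → take 2-5 (4); add 2.
The 6th edge added is 2-5.

2-5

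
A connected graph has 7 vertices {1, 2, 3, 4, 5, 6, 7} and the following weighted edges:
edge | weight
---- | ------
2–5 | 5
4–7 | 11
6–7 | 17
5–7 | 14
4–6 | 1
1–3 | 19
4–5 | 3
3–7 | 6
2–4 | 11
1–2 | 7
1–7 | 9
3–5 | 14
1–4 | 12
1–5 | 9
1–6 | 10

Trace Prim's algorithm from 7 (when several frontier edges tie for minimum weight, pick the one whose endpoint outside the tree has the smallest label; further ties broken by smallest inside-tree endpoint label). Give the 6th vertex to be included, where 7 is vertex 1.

4

Grow the tree from 7 using Prim:
Step 1: cheapest edge leaving the tree is 3–7 (6); add 3.
Step 2: cheapest edge leaving the tree is 1–7 (9); add 1.
Step 3: cheapest edge leaving the tree is 1–2 (7); add 2.
Step 4: cheapest edge leaving the tree is 2–5 (5); add 5.
Step 5: cheapest edge leaving the tree is 4–5 (3); add 4.
Step 6: cheapest edge leaving the tree is 4–6 (1); add 6.
Vertex order: 7, 3, 1, 2, 5, 4, 6. The 6th vertex is 4.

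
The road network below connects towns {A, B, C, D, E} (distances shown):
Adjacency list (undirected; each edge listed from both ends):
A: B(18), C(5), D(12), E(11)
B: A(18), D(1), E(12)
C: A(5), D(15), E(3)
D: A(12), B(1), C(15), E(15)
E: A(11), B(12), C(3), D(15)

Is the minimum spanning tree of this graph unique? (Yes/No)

Kruskal: consider edges lightest-first.
B–D (1): add — endpoints in different components.
C–E (3): add — endpoints in different components.
A–C (5): add — endpoints in different components.
A–E (11): skip — A and E already connected.
A–D (12): add — endpoints in different components.
Non-tree edge B–E has weight 12, equal to the heaviest edge on its tree cycle — swapping gives another MST of the same weight. Not unique.

No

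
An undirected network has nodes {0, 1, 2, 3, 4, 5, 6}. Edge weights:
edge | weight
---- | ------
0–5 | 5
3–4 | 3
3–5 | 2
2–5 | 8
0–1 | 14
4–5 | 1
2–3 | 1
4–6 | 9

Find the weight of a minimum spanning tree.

Prim, starting at 4.
Step 1: cheapest edge leaving the tree is 4–5 (1); add 5.
Step 2: cheapest edge leaving the tree is 3–5 (2); add 3.
Step 3: cheapest edge leaving the tree is 2–3 (1); add 2.
Step 4: cheapest edge leaving the tree is 0–5 (5); add 0.
Step 5: cheapest edge leaving the tree is 4–6 (9); add 6.
Step 6: cheapest edge leaving the tree is 0–1 (14); add 1.
MST edges: 4–5, 3–5, 2–3, 0–5, 4–6, 0–1; total weight 1+2+1+5+9+14 = 32.

32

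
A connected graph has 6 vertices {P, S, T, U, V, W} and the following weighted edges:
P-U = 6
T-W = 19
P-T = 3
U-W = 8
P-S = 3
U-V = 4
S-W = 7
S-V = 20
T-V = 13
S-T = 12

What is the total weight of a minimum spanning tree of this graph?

23

Kruskal: consider edges lightest-first.
P-S (3): add — endpoints in different components.
P-T (3): add — endpoints in different components.
U-V (4): add — endpoints in different components.
P-U (6): add — endpoints in different components.
S-W (7): add — endpoints in different components.
MST edges: P-S, P-T, U-V, P-U, S-W; total weight 3+3+4+6+7 = 23.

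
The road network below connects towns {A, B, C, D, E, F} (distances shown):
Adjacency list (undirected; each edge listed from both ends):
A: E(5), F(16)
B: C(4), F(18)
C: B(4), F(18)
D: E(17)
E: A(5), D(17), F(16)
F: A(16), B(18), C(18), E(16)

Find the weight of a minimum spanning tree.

60

Prim, starting at C.
Step 1: frontier [B–C 4, C–F 18] → take B–C (4); add B.
Step 2: frontier [B–F 18, C–F 18] → take B–F (18); add F.
Step 3: frontier [A–F 16, E–F 16] → take A–F (16); add A.
Step 4: frontier [A–E 5, E–F 16] → take A–E (5); add E.
Step 5: frontier [D–E 17] → take D–E (17); add D.
MST edges: B–C, B–F, A–F, A–E, D–E; total weight 4+18+16+5+17 = 60.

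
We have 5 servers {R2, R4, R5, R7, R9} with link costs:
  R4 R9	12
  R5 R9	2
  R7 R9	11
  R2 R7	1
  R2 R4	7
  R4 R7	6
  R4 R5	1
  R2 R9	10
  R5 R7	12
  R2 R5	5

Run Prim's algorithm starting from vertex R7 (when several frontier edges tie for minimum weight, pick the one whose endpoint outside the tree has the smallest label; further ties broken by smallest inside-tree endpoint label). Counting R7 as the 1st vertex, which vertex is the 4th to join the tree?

R4

Grow the tree from R7 using Prim:
Step 1: frontier [R2 R7 1, R4 R7 6, R7 R9 11, R5 R7 12] → take R2 R7 (1); add R2.
Step 2: frontier [R2 R5 5, R2 R4 7, R2 R9 10, R4 R7 6, R7 R9 11, R5 R7 12] → take R2 R5 (5); add R5.
Step 3: frontier [R2 R4 7, R2 R9 10, R4 R5 1, R5 R9 2, R4 R7 6, R7 R9 11] → take R4 R5 (1); add R4.
Step 4: frontier [R2 R9 10, R4 R9 12, R5 R9 2, R7 R9 11] → take R5 R9 (2); add R9.
Vertex order: R7, R2, R5, R4, R9. The 4th vertex is R4.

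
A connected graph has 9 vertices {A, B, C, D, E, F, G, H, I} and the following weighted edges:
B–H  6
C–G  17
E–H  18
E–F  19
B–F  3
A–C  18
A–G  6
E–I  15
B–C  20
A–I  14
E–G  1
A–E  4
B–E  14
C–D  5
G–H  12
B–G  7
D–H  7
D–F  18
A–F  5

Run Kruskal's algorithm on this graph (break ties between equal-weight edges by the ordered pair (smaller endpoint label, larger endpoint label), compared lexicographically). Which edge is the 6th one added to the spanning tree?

Kruskal: consider edges lightest-first.
E–G (1): add — endpoints in different components.
B–F (3): add — endpoints in different components.
A–E (4): add — endpoints in different components.
A–F (5): add — endpoints in different components.
C–D (5): add — endpoints in different components.
A–G (6): skip — A and G already connected.
B–H (6): add — endpoints in different components.
B–G (7): skip — B and G already connected.
D–H (7): add — endpoints in different components.
G–H (12): skip — G and H already connected.
A–I (14): add — endpoints in different components.
The 6th edge added is B–H.

B-H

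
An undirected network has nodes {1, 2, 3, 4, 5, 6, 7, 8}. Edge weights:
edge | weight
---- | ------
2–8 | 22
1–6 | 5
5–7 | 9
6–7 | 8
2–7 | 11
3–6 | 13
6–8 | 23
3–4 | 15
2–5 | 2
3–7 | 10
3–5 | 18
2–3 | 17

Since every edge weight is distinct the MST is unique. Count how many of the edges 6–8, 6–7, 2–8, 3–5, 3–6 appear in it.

Kruskal's algorithm — process edges by increasing weight (ties by edge label):
2–5 (2): add — endpoints in different components.
1–6 (5): add — endpoints in different components.
6–7 (8): add — endpoints in different components.
5–7 (9): add — endpoints in different components.
3–7 (10): add — endpoints in different components.
2–7 (11): skip — 2 and 7 already connected.
3–6 (13): skip — 3 and 6 already connected.
3–4 (15): add — endpoints in different components.
2–3 (17): skip — 2 and 3 already connected.
3–5 (18): skip — 3 and 5 already connected.
2–8 (22): add — endpoints in different components.
MST edge set: {2–5, 1–6, 6–7, 5–7, 3–7, 3–4, 2–8}.
Of the listed edges, {6–7, 2–8} are in the MST → 2.

2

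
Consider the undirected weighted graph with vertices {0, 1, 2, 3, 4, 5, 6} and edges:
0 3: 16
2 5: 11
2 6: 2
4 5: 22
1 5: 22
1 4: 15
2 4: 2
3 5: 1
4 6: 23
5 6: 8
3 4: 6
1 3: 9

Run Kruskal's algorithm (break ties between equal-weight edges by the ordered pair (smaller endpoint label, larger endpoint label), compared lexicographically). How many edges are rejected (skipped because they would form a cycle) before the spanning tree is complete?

Kruskal: consider edges lightest-first.
3 5 (1): add — endpoints in different components.
2 4 (2): add — endpoints in different components.
2 6 (2): add — endpoints in different components.
3 4 (6): add — endpoints in different components.
5 6 (8): skip — 5 and 6 already connected.
1 3 (9): add — endpoints in different components.
2 5 (11): skip — 2 and 5 already connected.
1 4 (15): skip — 1 and 4 already connected.
0 3 (16): add — endpoints in different components.
Edges rejected before the tree was complete: 3.

3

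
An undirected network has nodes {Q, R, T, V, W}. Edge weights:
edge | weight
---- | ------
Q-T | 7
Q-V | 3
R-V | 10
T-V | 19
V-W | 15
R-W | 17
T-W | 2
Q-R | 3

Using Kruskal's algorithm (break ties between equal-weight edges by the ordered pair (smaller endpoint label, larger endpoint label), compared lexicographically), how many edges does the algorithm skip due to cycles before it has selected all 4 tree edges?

Kruskal: consider edges lightest-first.
T-W (2): add — endpoints in different components.
Q-R (3): add — endpoints in different components.
Q-V (3): add — endpoints in different components.
Q-T (7): add — endpoints in different components.
Edges rejected before the tree was complete: 0.

0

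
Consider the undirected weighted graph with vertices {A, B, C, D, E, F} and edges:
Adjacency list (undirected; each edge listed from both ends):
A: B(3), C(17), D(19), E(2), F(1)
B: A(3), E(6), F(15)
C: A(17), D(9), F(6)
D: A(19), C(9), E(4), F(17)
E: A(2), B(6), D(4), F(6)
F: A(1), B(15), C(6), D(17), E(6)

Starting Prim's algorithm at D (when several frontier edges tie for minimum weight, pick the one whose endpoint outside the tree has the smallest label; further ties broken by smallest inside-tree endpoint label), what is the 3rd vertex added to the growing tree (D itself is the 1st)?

A

Prim, starting at D.
Step 1: cheapest edge leaving the tree is D-E (4); add E.
Step 2: cheapest edge leaving the tree is A-E (2); add A.
Step 3: cheapest edge leaving the tree is A-F (1); add F.
Step 4: cheapest edge leaving the tree is A-B (3); add B.
Step 5: cheapest edge leaving the tree is C-F (6); add C.
Vertex order: D, E, A, F, B, C. The 3rd vertex is A.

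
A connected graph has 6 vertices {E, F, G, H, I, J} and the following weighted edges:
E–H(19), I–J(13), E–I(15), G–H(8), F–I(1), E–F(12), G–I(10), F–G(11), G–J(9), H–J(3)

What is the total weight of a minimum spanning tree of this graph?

34

Kruskal: consider edges lightest-first.
F–I (1): add. Components now {E} {F,I} {G} {H} {J}
H–J (3): add. Components now {E} {F,I} {G} {H,J}
G–H (8): add. Components now {E} {F,I} {G,H,J}
G–J (9): skip — G and J already connected.
G–I (10): add. Components now {E} {F,G,H,I,J}
F–G (11): skip — F and G already connected.
E–F (12): add. Components now {E,F,G,H,I,J}
MST edges: F–I, H–J, G–H, G–I, E–F; total weight 1+3+8+10+12 = 34.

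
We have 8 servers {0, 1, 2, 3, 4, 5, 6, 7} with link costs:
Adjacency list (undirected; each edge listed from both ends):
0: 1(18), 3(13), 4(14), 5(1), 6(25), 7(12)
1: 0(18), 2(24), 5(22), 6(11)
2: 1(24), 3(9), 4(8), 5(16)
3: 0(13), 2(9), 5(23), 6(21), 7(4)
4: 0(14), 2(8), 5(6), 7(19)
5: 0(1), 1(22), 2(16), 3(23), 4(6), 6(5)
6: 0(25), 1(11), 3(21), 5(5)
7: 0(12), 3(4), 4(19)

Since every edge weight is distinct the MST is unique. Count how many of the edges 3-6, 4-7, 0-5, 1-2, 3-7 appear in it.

2

Sort edges by weight, then run Kruskal:
0-5 (1): add — endpoints in different components.
3-7 (4): add — endpoints in different components.
5-6 (5): add — endpoints in different components.
4-5 (6): add — endpoints in different components.
2-4 (8): add — endpoints in different components.
2-3 (9): add — endpoints in different components.
1-6 (11): add — endpoints in different components.
MST edge set: {0-5, 3-7, 5-6, 4-5, 2-4, 2-3, 1-6}.
Of the listed edges, {0-5, 3-7} are in the MST → 2.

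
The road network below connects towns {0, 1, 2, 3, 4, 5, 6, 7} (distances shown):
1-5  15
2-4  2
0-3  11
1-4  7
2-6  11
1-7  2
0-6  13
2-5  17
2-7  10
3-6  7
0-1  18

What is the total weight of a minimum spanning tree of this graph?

55

Prim's algorithm from 0:
Step 1: frontier [0-3 11, 0-6 13, 0-1 18] → take 0-3 (11); add 3.
Step 2: frontier [0-6 13, 0-1 18, 3-6 7] → take 3-6 (7); add 6.
Step 3: frontier [0-1 18, 2-6 11] → take 2-6 (11); add 2.
Step 4: frontier [0-1 18, 2-4 2, 2-7 10, 2-5 17] → take 2-4 (2); add 4.
Step 5: frontier [0-1 18, 2-7 10, 2-5 17, 1-4 7] → take 1-4 (7); add 1.
Step 6: frontier [1-7 2, 1-5 15, 2-7 10, 2-5 17] → take 1-7 (2); add 7.
Step 7: frontier [1-5 15, 2-5 17] → take 1-5 (15); add 5.
MST edges: 0-3, 3-6, 2-6, 2-4, 1-4, 1-7, 1-5; total weight 11+7+11+2+7+2+15 = 55.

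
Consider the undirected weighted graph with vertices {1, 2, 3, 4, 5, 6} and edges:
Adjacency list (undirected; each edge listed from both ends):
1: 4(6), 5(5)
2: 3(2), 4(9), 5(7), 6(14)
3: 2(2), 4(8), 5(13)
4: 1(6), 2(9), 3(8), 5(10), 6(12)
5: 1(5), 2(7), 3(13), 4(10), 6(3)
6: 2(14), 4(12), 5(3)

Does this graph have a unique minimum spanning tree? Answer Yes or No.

Kruskal's algorithm — process edges by increasing weight (ties by edge label):
2-3 (2): add — endpoints in different components.
5-6 (3): add — endpoints in different components.
1-5 (5): add — endpoints in different components.
1-4 (6): add — endpoints in different components.
2-5 (7): add — endpoints in different components.
Every non-tree edge has weight strictly greater than the heaviest edge on the tree path between its endpoints, so the MST is unique.

Yes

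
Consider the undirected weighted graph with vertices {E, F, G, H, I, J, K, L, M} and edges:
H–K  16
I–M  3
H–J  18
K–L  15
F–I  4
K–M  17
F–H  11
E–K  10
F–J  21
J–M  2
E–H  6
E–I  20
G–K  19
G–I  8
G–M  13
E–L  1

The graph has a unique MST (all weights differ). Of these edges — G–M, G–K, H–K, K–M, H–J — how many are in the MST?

0

Kruskal: consider edges lightest-first.
E–L (1): add — endpoints in different components.
J–M (2): add — endpoints in different components.
I–M (3): add — endpoints in different components.
F–I (4): add — endpoints in different components.
E–H (6): add — endpoints in different components.
G–I (8): add — endpoints in different components.
E–K (10): add — endpoints in different components.
F–H (11): add — endpoints in different components.
MST edge set: {E–L, J–M, I–M, F–I, E–H, G–I, E–K, F–H}.
Of the listed edges, {} are in the MST → 0.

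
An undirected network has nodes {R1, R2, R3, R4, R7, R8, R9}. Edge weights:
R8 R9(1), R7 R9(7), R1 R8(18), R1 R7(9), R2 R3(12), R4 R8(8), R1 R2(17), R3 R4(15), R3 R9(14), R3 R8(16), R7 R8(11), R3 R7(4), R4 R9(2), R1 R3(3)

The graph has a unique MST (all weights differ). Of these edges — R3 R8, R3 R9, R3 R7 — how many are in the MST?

1

Kruskal: consider edges lightest-first.
R8 R9 (1): add. Components now {R7} {R3} {R8,R9} {R2} {R1} {R4}
R4 R9 (2): add. Components now {R7} {R3} {R4,R8,R9} {R2} {R1}
R1 R3 (3): add. Components now {R7} {R1,R3} {R4,R8,R9} {R2}
R3 R7 (4): add. Components now {R1,R3,R7} {R4,R8,R9} {R2}
R7 R9 (7): add. Components now {R1,R3,R4,R7,R8,R9} {R2}
R4 R8 (8): skip — R8 and R4 already connected.
R1 R7 (9): skip — R7 and R1 already connected.
R7 R8 (11): skip — R7 and R8 already connected.
R2 R3 (12): add. Components now {R1,R2,R3,R4,R7,R8,R9}
MST edge set: {R8 R9, R4 R9, R1 R3, R3 R7, R7 R9, R2 R3}.
Of the listed edges, {R3 R7} are in the MST → 1.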